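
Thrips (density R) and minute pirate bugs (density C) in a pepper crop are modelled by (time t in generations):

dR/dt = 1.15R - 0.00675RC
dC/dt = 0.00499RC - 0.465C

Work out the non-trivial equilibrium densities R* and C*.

Set dC/dt = 0 with C > 0: 0.00499R - 0.465 = 0, so R* = 0.465/0.00499 = 93.2.
Set dR/dt = 0 with R > 0: 1.15 - 0.00675C = 0, so C* = 1.15/0.00675 = 170.

R* ≈ 93.2, C* ≈ 170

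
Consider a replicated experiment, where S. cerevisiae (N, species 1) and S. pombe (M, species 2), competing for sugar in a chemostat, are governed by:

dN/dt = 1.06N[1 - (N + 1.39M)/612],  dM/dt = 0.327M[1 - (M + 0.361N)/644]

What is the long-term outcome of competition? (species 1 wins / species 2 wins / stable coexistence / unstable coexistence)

Compare the nullcline intercepts: K1/α12 = 612/1.39 = 440 < K2 = 644; K2/α21 = 644/0.361 = 1780 > K1 = 612.
Since the inequalities point opposite ways, species 2 can invade but species 1 cannot.

species 2 excludes species 1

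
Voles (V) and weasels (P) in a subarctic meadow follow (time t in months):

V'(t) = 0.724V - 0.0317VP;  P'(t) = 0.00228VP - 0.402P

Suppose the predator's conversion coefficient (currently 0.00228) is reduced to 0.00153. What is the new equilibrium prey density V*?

V* ≈ 263

At the interior fixed point, setting dP/dt = 0 with P > 0 fixes V* = (predator death rate)/(VP coefficient) — independent of the other coefficients.
With the change, V* = 0.402/0.00153 = 263; it rises from 176.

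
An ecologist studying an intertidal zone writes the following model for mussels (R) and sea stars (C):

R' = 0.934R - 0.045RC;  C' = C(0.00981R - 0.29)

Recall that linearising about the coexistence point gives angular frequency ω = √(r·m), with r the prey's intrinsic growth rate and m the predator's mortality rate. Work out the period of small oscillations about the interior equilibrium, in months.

T ≈ 12.1 months

Here r = 0.934 and m = 0.29, so r·m = 0.271.
ω = √0.271 = 0.52 per month, hence T = 2π/ω ≈ 12.1 months.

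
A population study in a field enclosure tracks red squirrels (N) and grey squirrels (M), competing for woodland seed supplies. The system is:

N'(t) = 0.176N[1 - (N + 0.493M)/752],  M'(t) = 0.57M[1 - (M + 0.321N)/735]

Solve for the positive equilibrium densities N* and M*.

N* ≈ 463, M* ≈ 586

Setting both brackets to zero gives the nullclines N + 0.493M = 752 and 0.321N + M = 735.
Substituting M = 735 - 0.321N into the first: N(1 - 0.493·0.321) = 752 - 0.493·735.
So N* = 390/0.842 = 463, and then M* = 735 - 0.321·463 = 586.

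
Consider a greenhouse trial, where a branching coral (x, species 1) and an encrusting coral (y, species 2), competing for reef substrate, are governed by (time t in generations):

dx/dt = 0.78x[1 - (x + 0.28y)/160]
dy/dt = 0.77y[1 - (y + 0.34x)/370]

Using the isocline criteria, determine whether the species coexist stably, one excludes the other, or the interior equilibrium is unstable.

stable coexistence

Compare the nullcline intercepts: K1/α12 = 160/0.28 = 571 > K2 = 370; K2/α21 = 370/0.34 = 1090 > K1 = 160.
Since both inequalities hold, each species can invade when rare, so the interior equilibrium is stable.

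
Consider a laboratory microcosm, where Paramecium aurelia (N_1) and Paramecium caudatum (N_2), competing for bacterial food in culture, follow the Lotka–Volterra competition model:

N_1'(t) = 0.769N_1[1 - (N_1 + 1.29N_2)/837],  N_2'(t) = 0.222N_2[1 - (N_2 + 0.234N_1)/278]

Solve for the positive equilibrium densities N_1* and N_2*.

Setting both brackets to zero gives the nullclines N_1 + 1.29N_2 = 837 and 0.234N_1 + N_2 = 278.
Substituting N_2 = 278 - 0.234N_1 into the first: N_1(1 - 1.29·0.234) = 837 - 1.29·278.
So N_1* = 478/0.698 = 685, and then N_2* = 278 - 0.234·685 = 118.

N_1* ≈ 685, N_2* ≈ 118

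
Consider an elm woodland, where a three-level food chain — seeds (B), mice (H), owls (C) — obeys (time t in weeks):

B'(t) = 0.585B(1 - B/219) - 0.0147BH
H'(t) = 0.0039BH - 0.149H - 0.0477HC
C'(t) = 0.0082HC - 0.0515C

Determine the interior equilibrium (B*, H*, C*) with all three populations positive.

From dC/dt = 0: 0.0082H* = 0.0515, so H* = 6.28.
From dB/dt = 0: 0.585(1 - B*/219) = 0.0147·6.28, giving B* = 219·(1 - 0.158) = 184.
From dH/dt = 0: 0.0039·184 - 0.149 = 0.0477C*, so C* = 0.57/0.0477 = 12.

B* ≈ 184, H* ≈ 6.28, C* ≈ 12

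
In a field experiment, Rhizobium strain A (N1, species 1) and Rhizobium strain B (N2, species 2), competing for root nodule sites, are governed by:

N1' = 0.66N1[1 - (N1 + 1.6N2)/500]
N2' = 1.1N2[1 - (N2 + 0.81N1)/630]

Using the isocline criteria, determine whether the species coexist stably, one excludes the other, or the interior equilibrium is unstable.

Compare the nullcline intercepts: K1/α12 = 500/1.6 = 312 < K2 = 630; K2/α21 = 630/0.81 = 778 > K1 = 500.
Since the inequalities point opposite ways, species 2 can invade but species 1 cannot.

species 2 excludes species 1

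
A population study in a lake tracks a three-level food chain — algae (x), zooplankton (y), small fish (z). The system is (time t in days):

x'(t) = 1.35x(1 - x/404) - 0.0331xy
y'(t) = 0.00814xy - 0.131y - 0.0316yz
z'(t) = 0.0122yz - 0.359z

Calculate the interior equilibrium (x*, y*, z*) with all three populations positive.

x* ≈ 113, y* ≈ 29.4, z* ≈ 24.8

From dz/dt = 0: 0.0122y* = 0.359, so y* = 29.4.
From dx/dt = 0: 1.35(1 - x*/404) = 0.0331·29.4, giving x* = 404·(1 - 0.721) = 113.
From dy/dt = 0: 0.00814·113 - 0.131 = 0.0316z*, so z* = 0.785/0.0316 = 24.8.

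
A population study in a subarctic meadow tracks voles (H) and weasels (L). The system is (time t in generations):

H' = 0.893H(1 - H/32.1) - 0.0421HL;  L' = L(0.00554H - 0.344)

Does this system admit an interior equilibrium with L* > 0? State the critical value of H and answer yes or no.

Threshold H = 62.1; K < 62.1, so no, the predator goes extinct.

The predator equation gives dL/dt > 0 only when H > 0.344/0.00554 = 62.1.
Without the predator, H → K = 32.1. Since 32.1 < 62.1, the predator cannot invade.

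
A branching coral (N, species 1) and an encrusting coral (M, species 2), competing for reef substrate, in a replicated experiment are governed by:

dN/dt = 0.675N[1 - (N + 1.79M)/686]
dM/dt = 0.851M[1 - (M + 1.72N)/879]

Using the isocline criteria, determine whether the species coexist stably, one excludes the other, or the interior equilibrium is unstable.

Compare the nullcline intercepts: K1/α12 = 686/1.79 = 383 < K2 = 879; K2/α21 = 879/1.72 = 511 < K1 = 686.
Since both are reversed, neither can invade when rare; the interior point is a saddle.

unstable coexistence (outcome depends on initial conditions)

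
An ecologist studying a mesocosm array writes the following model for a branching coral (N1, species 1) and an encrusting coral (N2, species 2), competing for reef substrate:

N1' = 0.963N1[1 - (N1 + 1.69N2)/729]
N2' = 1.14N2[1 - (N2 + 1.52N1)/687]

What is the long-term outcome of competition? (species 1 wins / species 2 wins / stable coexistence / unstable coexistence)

unstable coexistence (outcome depends on initial conditions)

Compare the nullcline intercepts: K1/α12 = 729/1.69 = 431 < K2 = 687; K2/α21 = 687/1.52 = 452 < K1 = 729.
Since both are reversed, neither can invade when rare; the interior point is a saddle.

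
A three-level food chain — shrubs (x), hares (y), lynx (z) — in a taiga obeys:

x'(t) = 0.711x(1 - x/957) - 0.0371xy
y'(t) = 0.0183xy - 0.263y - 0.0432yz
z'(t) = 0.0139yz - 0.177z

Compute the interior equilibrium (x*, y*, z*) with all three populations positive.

x* ≈ 321, y* ≈ 12.7, z* ≈ 130

From dz/dt = 0: 0.0139y* = 0.177, so y* = 12.7.
From dx/dt = 0: 0.711(1 - x*/957) = 0.0371·12.7, giving x* = 957·(1 - 0.664) = 321.
From dy/dt = 0: 0.0183·321 - 0.263 = 0.0432z*, so z* = 5.61/0.0432 = 130.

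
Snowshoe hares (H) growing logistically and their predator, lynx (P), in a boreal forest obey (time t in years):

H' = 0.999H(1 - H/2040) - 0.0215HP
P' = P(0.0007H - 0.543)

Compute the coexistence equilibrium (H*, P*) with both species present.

From dP/dt = 0 with P > 0: 0.0007H* = 0.543, so H* = 776.
Substitute into dH/dt = 0: 0.999(1 - 776/2040) = 0.0215P*.
The bracket is 0.62, giving P* = 0.619/0.0215 = 28.8.

H* ≈ 776, P* ≈ 28.8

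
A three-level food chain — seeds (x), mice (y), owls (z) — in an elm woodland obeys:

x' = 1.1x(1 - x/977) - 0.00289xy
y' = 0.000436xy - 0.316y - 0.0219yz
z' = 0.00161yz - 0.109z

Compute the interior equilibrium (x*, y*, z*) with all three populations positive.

From dz/dt = 0: 0.00161y* = 0.109, so y* = 67.7.
From dx/dt = 0: 1.1(1 - x*/977) = 0.00289·67.7, giving x* = 977·(1 - 0.178) = 803.
From dy/dt = 0: 0.000436·803 - 0.316 = 0.0219z*, so z* = 0.0342/0.0219 = 1.56.

x* ≈ 803, y* ≈ 67.7, z* ≈ 1.56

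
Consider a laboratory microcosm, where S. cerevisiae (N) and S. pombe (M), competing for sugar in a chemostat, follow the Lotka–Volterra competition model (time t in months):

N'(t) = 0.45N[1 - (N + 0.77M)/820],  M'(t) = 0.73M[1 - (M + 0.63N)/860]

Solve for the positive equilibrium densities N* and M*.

Setting both brackets to zero gives the nullclines N + 0.77M = 820 and 0.63N + M = 860.
Substituting M = 860 - 0.63N into the first: N(1 - 0.77·0.63) = 820 - 0.77·860.
So N* = 158/0.515 = 306, and then M* = 860 - 0.63·306 = 667.

N* ≈ 306, M* ≈ 667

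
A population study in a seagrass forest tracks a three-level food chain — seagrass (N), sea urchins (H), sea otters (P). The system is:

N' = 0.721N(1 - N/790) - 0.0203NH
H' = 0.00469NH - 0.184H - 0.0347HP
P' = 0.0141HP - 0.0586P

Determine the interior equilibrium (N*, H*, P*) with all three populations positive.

N* ≈ 698, H* ≈ 4.16, P* ≈ 89

From dP/dt = 0: 0.0141H* = 0.0586, so H* = 4.16.
From dN/dt = 0: 0.721(1 - N*/790) = 0.0203·4.16, giving N* = 790·(1 - 0.117) = 698.
From dH/dt = 0: 0.00469·698 - 0.184 = 0.0347P*, so P* = 3.09/0.0347 = 89.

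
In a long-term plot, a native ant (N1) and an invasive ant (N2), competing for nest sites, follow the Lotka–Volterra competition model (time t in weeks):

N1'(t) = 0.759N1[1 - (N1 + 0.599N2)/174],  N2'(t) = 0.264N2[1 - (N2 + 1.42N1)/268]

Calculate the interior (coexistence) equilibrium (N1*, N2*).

N1* ≈ 90.1, N2* ≈ 140

Setting both brackets to zero gives the nullclines N1 + 0.599N2 = 174 and 1.42N1 + N2 = 268.
Substituting N2 = 268 - 1.42N1 into the first: N1(1 - 0.599·1.42) = 174 - 0.599·268.
So N1* = 13.5/0.149 = 90.1, and then N2* = 268 - 1.42·90.1 = 140.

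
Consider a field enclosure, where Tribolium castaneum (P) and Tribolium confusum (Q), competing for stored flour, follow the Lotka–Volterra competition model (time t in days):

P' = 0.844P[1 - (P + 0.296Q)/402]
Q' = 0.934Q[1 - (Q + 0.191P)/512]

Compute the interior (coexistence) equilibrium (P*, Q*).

P* ≈ 265, Q* ≈ 461

Setting both brackets to zero gives the nullclines P + 0.296Q = 402 and 0.191P + Q = 512.
Substituting Q = 512 - 0.191P into the first: P(1 - 0.296·0.191) = 402 - 0.296·512.
So P* = 250/0.943 = 265, and then Q* = 512 - 0.191·265 = 461.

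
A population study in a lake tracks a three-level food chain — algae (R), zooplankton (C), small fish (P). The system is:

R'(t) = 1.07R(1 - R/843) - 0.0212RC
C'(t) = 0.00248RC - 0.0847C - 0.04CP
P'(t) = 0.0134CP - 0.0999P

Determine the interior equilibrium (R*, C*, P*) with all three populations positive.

R* ≈ 718, C* ≈ 7.46, P* ≈ 42.4

From dP/dt = 0: 0.0134C* = 0.0999, so C* = 7.46.
From dR/dt = 0: 1.07(1 - R*/843) = 0.0212·7.46, giving R* = 843·(1 - 0.148) = 718.
From dC/dt = 0: 0.00248·718 - 0.0847 = 0.04P*, so P* = 1.7/0.04 = 42.4.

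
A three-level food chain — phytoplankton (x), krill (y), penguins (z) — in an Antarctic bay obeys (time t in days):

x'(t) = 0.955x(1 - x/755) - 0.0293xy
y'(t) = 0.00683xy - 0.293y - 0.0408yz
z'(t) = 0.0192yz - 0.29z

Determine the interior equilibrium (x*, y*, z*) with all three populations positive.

From dz/dt = 0: 0.0192y* = 0.29, so y* = 15.1.
From dx/dt = 0: 0.955(1 - x*/755) = 0.0293·15.1, giving x* = 755·(1 - 0.463) = 405.
From dy/dt = 0: 0.00683·405 - 0.293 = 0.0408z*, so z* = 2.47/0.0408 = 60.6.

x* ≈ 405, y* ≈ 15.1, z* ≈ 60.6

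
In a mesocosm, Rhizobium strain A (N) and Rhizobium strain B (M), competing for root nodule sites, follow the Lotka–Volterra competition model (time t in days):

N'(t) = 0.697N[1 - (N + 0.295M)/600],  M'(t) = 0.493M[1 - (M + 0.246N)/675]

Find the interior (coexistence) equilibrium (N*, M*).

Setting both brackets to zero gives the nullclines N + 0.295M = 600 and 0.246N + M = 675.
Substituting M = 675 - 0.246N into the first: N(1 - 0.295·0.246) = 600 - 0.295·675.
So N* = 401/0.927 = 432, and then M* = 675 - 0.246·432 = 569.

N* ≈ 432, M* ≈ 569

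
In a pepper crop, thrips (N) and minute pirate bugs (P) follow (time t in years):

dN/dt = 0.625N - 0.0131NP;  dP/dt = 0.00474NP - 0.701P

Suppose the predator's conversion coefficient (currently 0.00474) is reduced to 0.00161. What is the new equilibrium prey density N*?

At the interior fixed point, setting dP/dt = 0 with P > 0 fixes N* = (predator death rate)/(NP coefficient) — independent of the other coefficients.
With the change, N* = 0.701/0.00161 = 435; it rises from 148.

N* ≈ 435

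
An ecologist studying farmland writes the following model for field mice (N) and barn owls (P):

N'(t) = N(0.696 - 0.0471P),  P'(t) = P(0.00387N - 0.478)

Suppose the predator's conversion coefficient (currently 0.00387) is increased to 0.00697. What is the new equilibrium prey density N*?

N* ≈ 68.6

At the interior fixed point, setting dP/dt = 0 with P > 0 fixes N* = (predator death rate)/(NP coefficient) — independent of the other coefficients.
With the change, N* = 0.478/0.00697 = 68.6; it falls from 124.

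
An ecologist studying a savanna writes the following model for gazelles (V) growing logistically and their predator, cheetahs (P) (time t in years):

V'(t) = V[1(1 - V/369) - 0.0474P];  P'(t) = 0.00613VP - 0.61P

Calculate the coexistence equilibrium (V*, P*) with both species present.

V* ≈ 99.5, P* ≈ 15.4

From dP/dt = 0 with P > 0: 0.00613V* = 0.61, so V* = 99.5.
Substitute into dV/dt = 0: 1(1 - 99.5/369) = 0.0474P*.
The bracket is 0.73, giving P* = 0.73/0.0474 = 15.4.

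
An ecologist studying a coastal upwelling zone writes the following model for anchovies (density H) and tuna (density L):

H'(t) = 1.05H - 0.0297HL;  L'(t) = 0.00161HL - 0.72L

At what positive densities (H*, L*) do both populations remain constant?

Set dL/dt = 0 with L > 0: 0.00161H - 0.72 = 0, so H* = 0.72/0.00161 = 447.
Set dH/dt = 0 with H > 0: 1.05 - 0.0297L = 0, so L* = 1.05/0.0297 = 35.4.

H* ≈ 447, L* ≈ 35.4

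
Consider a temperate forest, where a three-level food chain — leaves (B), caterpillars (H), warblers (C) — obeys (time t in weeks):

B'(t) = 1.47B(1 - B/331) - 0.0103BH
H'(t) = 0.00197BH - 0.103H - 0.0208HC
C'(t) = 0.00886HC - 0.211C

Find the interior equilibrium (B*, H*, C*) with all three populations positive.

From dC/dt = 0: 0.00886H* = 0.211, so H* = 23.8.
From dB/dt = 0: 1.47(1 - B*/331) = 0.0103·23.8, giving B* = 331·(1 - 0.167) = 276.
From dH/dt = 0: 0.00197·276 - 0.103 = 0.0208C*, so C* = 0.44/0.0208 = 21.2.

B* ≈ 276, H* ≈ 23.8, C* ≈ 21.2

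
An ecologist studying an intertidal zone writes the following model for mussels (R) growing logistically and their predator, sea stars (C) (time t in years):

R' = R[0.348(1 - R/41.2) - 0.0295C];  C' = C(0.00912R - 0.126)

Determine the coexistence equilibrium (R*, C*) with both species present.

From dC/dt = 0 with C > 0: 0.00912R* = 0.126, so R* = 13.8.
Substitute into dR/dt = 0: 0.348(1 - 13.8/41.2) = 0.0295C*.
The bracket is 0.665, giving C* = 0.231/0.0295 = 7.84.

R* ≈ 13.8, C* ≈ 7.84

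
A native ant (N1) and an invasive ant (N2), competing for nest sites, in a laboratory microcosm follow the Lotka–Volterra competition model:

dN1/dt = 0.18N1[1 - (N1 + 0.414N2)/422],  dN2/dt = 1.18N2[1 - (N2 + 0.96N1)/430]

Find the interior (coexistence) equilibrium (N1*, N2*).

N1* ≈ 405, N2* ≈ 41.3

Setting both brackets to zero gives the nullclines N1 + 0.414N2 = 422 and 0.96N1 + N2 = 430.
Substituting N2 = 430 - 0.96N1 into the first: N1(1 - 0.414·0.96) = 422 - 0.414·430.
So N1* = 244/0.603 = 405, and then N2* = 430 - 0.96·405 = 41.3.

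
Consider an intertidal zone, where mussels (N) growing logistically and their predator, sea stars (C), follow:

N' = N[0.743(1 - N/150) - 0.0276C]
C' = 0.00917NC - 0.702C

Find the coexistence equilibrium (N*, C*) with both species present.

N* ≈ 76.6, C* ≈ 13.2

From dC/dt = 0 with C > 0: 0.00917N* = 0.702, so N* = 76.6.
Substitute into dN/dt = 0: 0.743(1 - 76.6/150) = 0.0276C*.
The bracket is 0.49, giving C* = 0.364/0.0276 = 13.2.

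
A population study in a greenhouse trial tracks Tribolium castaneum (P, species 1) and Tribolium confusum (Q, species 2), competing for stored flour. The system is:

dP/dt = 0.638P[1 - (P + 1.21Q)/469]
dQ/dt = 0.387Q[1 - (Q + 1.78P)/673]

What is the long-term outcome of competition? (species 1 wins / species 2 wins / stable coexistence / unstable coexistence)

unstable coexistence (outcome depends on initial conditions)

Compare the nullcline intercepts: K1/α12 = 469/1.21 = 388 < K2 = 673; K2/α21 = 673/1.78 = 378 < K1 = 469.
Since both are reversed, neither can invade when rare; the interior point is a saddle.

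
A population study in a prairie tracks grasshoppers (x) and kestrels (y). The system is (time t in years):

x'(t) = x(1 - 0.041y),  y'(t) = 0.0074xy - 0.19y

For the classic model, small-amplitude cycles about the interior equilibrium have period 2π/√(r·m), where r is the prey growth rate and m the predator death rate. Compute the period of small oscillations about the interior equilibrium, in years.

Here r = 1 and m = 0.19, so r·m = 0.19.
ω = √0.19 = 0.436 per year, hence T = 2π/ω ≈ 14.4 years.

T ≈ 14.4 years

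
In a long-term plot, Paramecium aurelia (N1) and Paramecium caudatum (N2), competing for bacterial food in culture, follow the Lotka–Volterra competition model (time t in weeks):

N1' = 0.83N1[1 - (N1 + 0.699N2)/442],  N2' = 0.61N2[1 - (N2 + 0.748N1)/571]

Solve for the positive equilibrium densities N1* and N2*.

Setting both brackets to zero gives the nullclines N1 + 0.699N2 = 442 and 0.748N1 + N2 = 571.
Substituting N2 = 571 - 0.748N1 into the first: N1(1 - 0.699·0.748) = 442 - 0.699·571.
So N1* = 42.9/0.477 = 89.8, and then N2* = 571 - 0.748·89.8 = 504.

N1* ≈ 89.8, N2* ≈ 504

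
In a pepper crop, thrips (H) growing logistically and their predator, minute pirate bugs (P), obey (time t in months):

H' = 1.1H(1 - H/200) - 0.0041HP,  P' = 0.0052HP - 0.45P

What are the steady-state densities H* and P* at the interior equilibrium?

From dP/dt = 0 with P > 0: 0.0052H* = 0.45, so H* = 86.5.
Substitute into dH/dt = 0: 1.1(1 - 86.5/200) = 0.0041P*.
The bracket is 0.567, giving P* = 0.624/0.0041 = 152.

H* ≈ 86.5, P* ≈ 152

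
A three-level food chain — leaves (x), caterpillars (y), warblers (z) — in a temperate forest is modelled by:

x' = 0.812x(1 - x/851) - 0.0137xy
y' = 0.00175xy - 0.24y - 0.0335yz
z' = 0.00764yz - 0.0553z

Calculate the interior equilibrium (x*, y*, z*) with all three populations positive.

x* ≈ 747, y* ≈ 7.24, z* ≈ 31.9

From dz/dt = 0: 0.00764y* = 0.0553, so y* = 7.24.
From dx/dt = 0: 0.812(1 - x*/851) = 0.0137·7.24, giving x* = 851·(1 - 0.122) = 747.
From dy/dt = 0: 0.00175·747 - 0.24 = 0.0335z*, so z* = 1.07/0.0335 = 31.9.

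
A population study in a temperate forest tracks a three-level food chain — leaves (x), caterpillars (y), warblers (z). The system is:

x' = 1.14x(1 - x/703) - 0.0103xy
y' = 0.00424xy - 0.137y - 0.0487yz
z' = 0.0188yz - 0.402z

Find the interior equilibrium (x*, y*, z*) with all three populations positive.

x* ≈ 567, y* ≈ 21.4, z* ≈ 46.6

From dz/dt = 0: 0.0188y* = 0.402, so y* = 21.4.
From dx/dt = 0: 1.14(1 - x*/703) = 0.0103·21.4, giving x* = 703·(1 - 0.193) = 567.
From dy/dt = 0: 0.00424·567 - 0.137 = 0.0487z*, so z* = 2.27/0.0487 = 46.6.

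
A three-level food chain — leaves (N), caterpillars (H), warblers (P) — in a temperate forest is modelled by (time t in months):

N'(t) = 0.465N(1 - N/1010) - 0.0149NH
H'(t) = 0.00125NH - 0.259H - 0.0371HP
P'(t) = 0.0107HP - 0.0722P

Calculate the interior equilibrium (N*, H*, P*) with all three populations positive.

From dP/dt = 0: 0.0107H* = 0.0722, so H* = 6.75.
From dN/dt = 0: 0.465(1 - N*/1010) = 0.0149·6.75, giving N* = 1010·(1 - 0.216) = 792.
From dH/dt = 0: 0.00125·792 - 0.259 = 0.0371P*, so P* = 0.731/0.0371 = 19.7.

N* ≈ 792, H* ≈ 6.75, P* ≈ 19.7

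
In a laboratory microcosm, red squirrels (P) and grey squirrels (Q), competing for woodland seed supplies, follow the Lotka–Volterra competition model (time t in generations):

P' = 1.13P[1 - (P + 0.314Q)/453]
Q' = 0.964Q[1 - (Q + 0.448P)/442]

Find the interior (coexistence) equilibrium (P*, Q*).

Setting both brackets to zero gives the nullclines P + 0.314Q = 453 and 0.448P + Q = 442.
Substituting Q = 442 - 0.448P into the first: P(1 - 0.314·0.448) = 453 - 0.314·442.
So P* = 314/0.859 = 366, and then Q* = 442 - 0.448·366 = 278.

P* ≈ 366, Q* ≈ 278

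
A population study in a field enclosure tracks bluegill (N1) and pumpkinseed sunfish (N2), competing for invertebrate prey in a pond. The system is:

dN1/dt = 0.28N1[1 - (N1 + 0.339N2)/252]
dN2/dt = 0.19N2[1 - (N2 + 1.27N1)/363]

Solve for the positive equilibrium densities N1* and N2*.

Setting both brackets to zero gives the nullclines N1 + 0.339N2 = 252 and 1.27N1 + N2 = 363.
Substituting N2 = 363 - 1.27N1 into the first: N1(1 - 0.339·1.27) = 252 - 0.339·363.
So N1* = 129/0.569 = 226, and then N2* = 363 - 1.27·226 = 75.4.

N1* ≈ 226, N2* ≈ 75.4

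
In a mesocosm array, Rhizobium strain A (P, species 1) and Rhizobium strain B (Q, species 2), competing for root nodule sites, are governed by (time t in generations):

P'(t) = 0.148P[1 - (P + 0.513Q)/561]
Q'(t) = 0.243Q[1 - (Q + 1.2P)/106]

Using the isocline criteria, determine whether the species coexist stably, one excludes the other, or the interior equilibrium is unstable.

species 1 excludes species 2

Compare the nullcline intercepts: K1/α12 = 561/0.513 = 1090 > K2 = 106; K2/α21 = 106/1.2 = 88.3 < K1 = 561.
Since the inequalities point opposite ways, species 1 can invade but species 2 cannot.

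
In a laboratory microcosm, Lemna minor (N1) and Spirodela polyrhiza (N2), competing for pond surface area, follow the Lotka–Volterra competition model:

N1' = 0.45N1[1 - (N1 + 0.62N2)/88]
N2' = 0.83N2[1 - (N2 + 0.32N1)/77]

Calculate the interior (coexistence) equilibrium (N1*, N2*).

Setting both brackets to zero gives the nullclines N1 + 0.62N2 = 88 and 0.32N1 + N2 = 77.
Substituting N2 = 77 - 0.32N1 into the first: N1(1 - 0.62·0.32) = 88 - 0.62·77.
So N1* = 40.3/0.802 = 50.2, and then N2* = 77 - 0.32·50.2 = 60.9.

N1* ≈ 50.2, N2* ≈ 60.9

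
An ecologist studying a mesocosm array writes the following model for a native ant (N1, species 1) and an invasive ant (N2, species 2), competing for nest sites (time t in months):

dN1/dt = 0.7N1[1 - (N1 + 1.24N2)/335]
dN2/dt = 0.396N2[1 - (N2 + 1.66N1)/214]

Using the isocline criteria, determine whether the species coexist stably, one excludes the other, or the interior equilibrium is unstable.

species 1 excludes species 2

Compare the nullcline intercepts: K1/α12 = 335/1.24 = 270 > K2 = 214; K2/α21 = 214/1.66 = 129 < K1 = 335.
Since the inequalities point opposite ways, species 1 can invade but species 2 cannot.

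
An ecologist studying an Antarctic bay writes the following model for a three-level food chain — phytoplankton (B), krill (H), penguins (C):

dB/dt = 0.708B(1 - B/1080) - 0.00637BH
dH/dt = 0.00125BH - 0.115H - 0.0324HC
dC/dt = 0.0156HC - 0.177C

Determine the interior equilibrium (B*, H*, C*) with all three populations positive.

From dC/dt = 0: 0.0156H* = 0.177, so H* = 11.3.
From dB/dt = 0: 0.708(1 - B*/1080) = 0.00637·11.3, giving B* = 1080·(1 - 0.102) = 970.
From dH/dt = 0: 0.00125·970 - 0.115 = 0.0324C*, so C* = 1.1/0.0324 = 33.9.

B* ≈ 970, H* ≈ 11.3, C* ≈ 33.9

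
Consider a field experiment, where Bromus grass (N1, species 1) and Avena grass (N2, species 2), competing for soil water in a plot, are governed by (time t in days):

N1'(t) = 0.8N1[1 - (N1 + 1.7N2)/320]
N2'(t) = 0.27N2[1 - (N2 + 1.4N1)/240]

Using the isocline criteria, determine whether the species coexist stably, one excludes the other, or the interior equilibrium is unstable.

Compare the nullcline intercepts: K1/α12 = 320/1.7 = 188 < K2 = 240; K2/α21 = 240/1.4 = 171 < K1 = 320.
Since both are reversed, neither can invade when rare; the interior point is a saddle.

unstable coexistence (outcome depends on initial conditions)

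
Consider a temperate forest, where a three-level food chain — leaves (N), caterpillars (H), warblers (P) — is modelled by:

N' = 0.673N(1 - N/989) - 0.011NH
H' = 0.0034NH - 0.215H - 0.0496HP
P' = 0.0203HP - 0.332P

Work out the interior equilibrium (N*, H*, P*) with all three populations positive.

N* ≈ 725, H* ≈ 16.4, P* ≈ 45.3

From dP/dt = 0: 0.0203H* = 0.332, so H* = 16.4.
From dN/dt = 0: 0.673(1 - N*/989) = 0.011·16.4, giving N* = 989·(1 - 0.267) = 725.
From dH/dt = 0: 0.0034·725 - 0.215 = 0.0496P*, so P* = 2.25/0.0496 = 45.3.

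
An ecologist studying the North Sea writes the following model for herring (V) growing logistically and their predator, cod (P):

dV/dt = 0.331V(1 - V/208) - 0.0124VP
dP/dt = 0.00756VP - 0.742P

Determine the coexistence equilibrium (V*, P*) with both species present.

From dP/dt = 0 with P > 0: 0.00756V* = 0.742, so V* = 98.1.
Substitute into dV/dt = 0: 0.331(1 - 98.1/208) = 0.0124P*.
The bracket is 0.528, giving P* = 0.175/0.0124 = 14.1.

V* ≈ 98.1, P* ≈ 14.1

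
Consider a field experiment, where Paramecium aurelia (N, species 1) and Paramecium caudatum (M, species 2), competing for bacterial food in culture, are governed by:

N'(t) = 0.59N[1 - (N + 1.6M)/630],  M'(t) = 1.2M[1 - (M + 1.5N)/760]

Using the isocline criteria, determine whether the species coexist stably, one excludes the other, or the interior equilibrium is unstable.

unstable coexistence (outcome depends on initial conditions)

Compare the nullcline intercepts: K1/α12 = 630/1.6 = 394 < K2 = 760; K2/α21 = 760/1.5 = 507 < K1 = 630.
Since both are reversed, neither can invade when rare; the interior point is a saddle.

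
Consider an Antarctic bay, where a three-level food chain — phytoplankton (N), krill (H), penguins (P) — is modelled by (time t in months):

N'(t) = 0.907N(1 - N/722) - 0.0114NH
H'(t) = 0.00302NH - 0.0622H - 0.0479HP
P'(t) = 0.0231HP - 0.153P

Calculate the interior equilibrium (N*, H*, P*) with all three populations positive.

From dP/dt = 0: 0.0231H* = 0.153, so H* = 6.62.
From dN/dt = 0: 0.907(1 - N*/722) = 0.0114·6.62, giving N* = 722·(1 - 0.0832) = 662.
From dH/dt = 0: 0.00302·662 - 0.0622 = 0.0479P*, so P* = 1.94/0.0479 = 40.4.

N* ≈ 662, H* ≈ 6.62, P* ≈ 40.4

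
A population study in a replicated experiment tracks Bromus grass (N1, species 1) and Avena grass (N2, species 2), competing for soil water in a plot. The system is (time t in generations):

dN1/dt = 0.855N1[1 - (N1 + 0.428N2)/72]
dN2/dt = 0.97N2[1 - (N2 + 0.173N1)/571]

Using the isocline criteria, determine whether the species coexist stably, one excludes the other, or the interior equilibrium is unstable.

species 2 excludes species 1

Compare the nullcline intercepts: K1/α12 = 72/0.428 = 168 < K2 = 571; K2/α21 = 571/0.173 = 3300 > K1 = 72.
Since the inequalities point opposite ways, species 2 can invade but species 1 cannot.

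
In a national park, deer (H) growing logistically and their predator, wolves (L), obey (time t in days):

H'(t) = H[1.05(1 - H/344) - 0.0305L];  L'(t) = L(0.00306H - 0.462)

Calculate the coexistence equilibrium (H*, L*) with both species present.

H* ≈ 151, L* ≈ 19.3

From dL/dt = 0 with L > 0: 0.00306H* = 0.462, so H* = 151.
Substitute into dH/dt = 0: 1.05(1 - 151/344) = 0.0305L*.
The bracket is 0.561, giving L* = 0.589/0.0305 = 19.3.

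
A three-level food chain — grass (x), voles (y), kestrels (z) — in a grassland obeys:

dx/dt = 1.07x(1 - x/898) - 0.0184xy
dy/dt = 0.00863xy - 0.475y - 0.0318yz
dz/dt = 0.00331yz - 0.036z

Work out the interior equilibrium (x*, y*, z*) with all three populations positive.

From dz/dt = 0: 0.00331y* = 0.036, so y* = 10.9.
From dx/dt = 0: 1.07(1 - x*/898) = 0.0184·10.9, giving x* = 898·(1 - 0.187) = 730.
From dy/dt = 0: 0.00863·730 - 0.475 = 0.0318z*, so z* = 5.83/0.0318 = 183.

x* ≈ 730, y* ≈ 10.9, z* ≈ 183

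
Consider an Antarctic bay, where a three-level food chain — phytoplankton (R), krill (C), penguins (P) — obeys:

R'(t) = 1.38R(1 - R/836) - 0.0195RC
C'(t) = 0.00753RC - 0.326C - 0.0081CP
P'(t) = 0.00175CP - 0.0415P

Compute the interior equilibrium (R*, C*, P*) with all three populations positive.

From dP/dt = 0: 0.00175C* = 0.0415, so C* = 23.7.
From dR/dt = 0: 1.38(1 - R*/836) = 0.0195·23.7, giving R* = 836·(1 - 0.335) = 556.
From dC/dt = 0: 0.00753·556 - 0.326 = 0.0081P*, so P* = 3.86/0.0081 = 476.

R* ≈ 556, C* ≈ 23.7, P* ≈ 476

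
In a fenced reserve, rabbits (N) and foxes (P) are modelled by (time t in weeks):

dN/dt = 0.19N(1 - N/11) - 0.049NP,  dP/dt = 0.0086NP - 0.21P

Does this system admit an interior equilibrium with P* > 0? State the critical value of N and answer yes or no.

The predator equation gives dP/dt > 0 only when N > 0.21/0.0086 = 24.4.
Without the predator, N → K = 11. Since 11 < 24.4, the predator cannot invade.

Threshold N = 24.4; K < 24.4, so no, the predator goes extinct.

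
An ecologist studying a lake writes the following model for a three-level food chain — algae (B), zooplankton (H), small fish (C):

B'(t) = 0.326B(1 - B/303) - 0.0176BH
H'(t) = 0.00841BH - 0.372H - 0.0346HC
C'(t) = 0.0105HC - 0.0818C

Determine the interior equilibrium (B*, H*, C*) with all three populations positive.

From dC/dt = 0: 0.0105H* = 0.0818, so H* = 7.79.
From dB/dt = 0: 0.326(1 - B*/303) = 0.0176·7.79, giving B* = 303·(1 - 0.421) = 176.
From dH/dt = 0: 0.00841·176 - 0.372 = 0.0346C*, so C* = 1.1/0.0346 = 31.9.

B* ≈ 176, H* ≈ 7.79, C* ≈ 31.9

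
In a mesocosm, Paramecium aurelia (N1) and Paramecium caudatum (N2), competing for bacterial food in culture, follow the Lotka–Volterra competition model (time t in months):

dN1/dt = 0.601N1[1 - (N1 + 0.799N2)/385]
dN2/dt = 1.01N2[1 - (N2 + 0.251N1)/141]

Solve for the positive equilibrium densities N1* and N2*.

N1* ≈ 341, N2* ≈ 55.5

Setting both brackets to zero gives the nullclines N1 + 0.799N2 = 385 and 0.251N1 + N2 = 141.
Substituting N2 = 141 - 0.251N1 into the first: N1(1 - 0.799·0.251) = 385 - 0.799·141.
So N1* = 272/0.799 = 341, and then N2* = 141 - 0.251·341 = 55.5.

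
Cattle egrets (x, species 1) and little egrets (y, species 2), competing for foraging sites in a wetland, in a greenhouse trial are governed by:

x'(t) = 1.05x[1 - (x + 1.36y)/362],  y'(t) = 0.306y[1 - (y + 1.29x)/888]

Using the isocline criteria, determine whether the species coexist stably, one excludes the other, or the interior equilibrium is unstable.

Compare the nullcline intercepts: K1/α12 = 362/1.36 = 266 < K2 = 888; K2/α21 = 888/1.29 = 688 > K1 = 362.
Since the inequalities point opposite ways, species 2 can invade but species 1 cannot.

species 2 excludes species 1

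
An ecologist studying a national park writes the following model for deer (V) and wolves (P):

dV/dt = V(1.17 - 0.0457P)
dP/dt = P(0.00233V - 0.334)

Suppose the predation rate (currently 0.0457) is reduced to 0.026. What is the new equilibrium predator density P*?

At the interior fixed point, setting dV/dt = 0 with V > 0 fixes P* = (prey growth rate)/(VP coefficient) — independent of the other coefficients.
With the change, P* = 1.17/0.026 = 45; it rises from 25.6.

P* ≈ 45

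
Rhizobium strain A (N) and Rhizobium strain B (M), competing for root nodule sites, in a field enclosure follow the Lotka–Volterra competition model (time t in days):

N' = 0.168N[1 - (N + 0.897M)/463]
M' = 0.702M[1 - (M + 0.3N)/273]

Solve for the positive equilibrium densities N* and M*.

Setting both brackets to zero gives the nullclines N + 0.897M = 463 and 0.3N + M = 273.
Substituting M = 273 - 0.3N into the first: N(1 - 0.897·0.3) = 463 - 0.897·273.
So N* = 218/0.731 = 298, and then M* = 273 - 0.3·298 = 183.

N* ≈ 298, M* ≈ 183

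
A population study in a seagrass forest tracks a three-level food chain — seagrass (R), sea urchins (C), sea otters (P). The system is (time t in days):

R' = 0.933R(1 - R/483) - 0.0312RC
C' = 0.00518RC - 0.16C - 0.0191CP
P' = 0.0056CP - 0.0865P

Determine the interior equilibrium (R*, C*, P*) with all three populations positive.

From dP/dt = 0: 0.0056C* = 0.0865, so C* = 15.4.
From dR/dt = 0: 0.933(1 - R*/483) = 0.0312·15.4, giving R* = 483·(1 - 0.517) = 234.
From dC/dt = 0: 0.00518·234 - 0.16 = 0.0191P*, so P* = 1.05/0.0191 = 55.

R* ≈ 234, C* ≈ 15.4, P* ≈ 55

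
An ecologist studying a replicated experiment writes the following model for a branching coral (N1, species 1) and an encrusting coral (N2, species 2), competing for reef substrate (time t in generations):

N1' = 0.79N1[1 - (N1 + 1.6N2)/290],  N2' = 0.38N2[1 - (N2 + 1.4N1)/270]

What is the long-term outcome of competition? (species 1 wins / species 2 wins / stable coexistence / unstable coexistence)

unstable coexistence (outcome depends on initial conditions)

Compare the nullcline intercepts: K1/α12 = 290/1.6 = 181 < K2 = 270; K2/α21 = 270/1.4 = 193 < K1 = 290.
Since both are reversed, neither can invade when rare; the interior point is a saddle.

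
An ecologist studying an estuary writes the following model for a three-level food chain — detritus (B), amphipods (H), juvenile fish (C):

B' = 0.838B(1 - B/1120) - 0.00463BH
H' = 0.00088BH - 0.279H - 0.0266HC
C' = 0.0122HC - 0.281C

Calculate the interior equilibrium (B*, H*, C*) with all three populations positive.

B* ≈ 977, H* ≈ 23, C* ≈ 21.8

From dC/dt = 0: 0.0122H* = 0.281, so H* = 23.
From dB/dt = 0: 0.838(1 - B*/1120) = 0.00463·23, giving B* = 1120·(1 - 0.127) = 977.
From dH/dt = 0: 0.00088·977 - 0.279 = 0.0266C*, so C* = 0.581/0.0266 = 21.8.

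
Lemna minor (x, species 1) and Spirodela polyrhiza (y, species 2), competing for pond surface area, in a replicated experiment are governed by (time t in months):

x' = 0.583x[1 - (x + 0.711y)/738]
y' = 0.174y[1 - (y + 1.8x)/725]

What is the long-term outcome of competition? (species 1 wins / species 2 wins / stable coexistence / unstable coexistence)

species 1 excludes species 2

Compare the nullcline intercepts: K1/α12 = 738/0.711 = 1040 > K2 = 725; K2/α21 = 725/1.8 = 403 < K1 = 738.
Since the inequalities point opposite ways, species 1 can invade but species 2 cannot.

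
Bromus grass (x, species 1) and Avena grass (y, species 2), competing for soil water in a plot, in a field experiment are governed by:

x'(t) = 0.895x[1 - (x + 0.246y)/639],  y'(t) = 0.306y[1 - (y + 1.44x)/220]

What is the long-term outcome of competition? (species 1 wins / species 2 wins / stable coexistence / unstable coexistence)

species 1 excludes species 2

Compare the nullcline intercepts: K1/α12 = 639/0.246 = 2600 > K2 = 220; K2/α21 = 220/1.44 = 153 < K1 = 639.
Since the inequalities point opposite ways, species 1 can invade but species 2 cannot.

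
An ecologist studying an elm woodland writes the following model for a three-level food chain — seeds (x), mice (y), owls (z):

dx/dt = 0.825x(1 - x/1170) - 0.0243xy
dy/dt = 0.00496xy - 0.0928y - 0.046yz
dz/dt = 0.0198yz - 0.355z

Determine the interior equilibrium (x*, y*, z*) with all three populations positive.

From dz/dt = 0: 0.0198y* = 0.355, so y* = 17.9.
From dx/dt = 0: 0.825(1 - x*/1170) = 0.0243·17.9, giving x* = 1170·(1 - 0.528) = 552.
From dy/dt = 0: 0.00496·552 - 0.0928 = 0.046z*, so z* = 2.65/0.046 = 57.5.

x* ≈ 552, y* ≈ 17.9, z* ≈ 57.5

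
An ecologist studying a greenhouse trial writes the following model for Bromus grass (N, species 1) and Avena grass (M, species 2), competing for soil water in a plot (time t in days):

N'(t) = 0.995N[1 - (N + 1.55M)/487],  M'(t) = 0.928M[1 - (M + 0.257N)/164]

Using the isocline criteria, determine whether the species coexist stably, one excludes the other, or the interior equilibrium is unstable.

stable coexistence

Compare the nullcline intercepts: K1/α12 = 487/1.55 = 314 > K2 = 164; K2/α21 = 164/0.257 = 638 > K1 = 487.
Since both inequalities hold, each species can invade when rare, so the interior equilibrium is stable.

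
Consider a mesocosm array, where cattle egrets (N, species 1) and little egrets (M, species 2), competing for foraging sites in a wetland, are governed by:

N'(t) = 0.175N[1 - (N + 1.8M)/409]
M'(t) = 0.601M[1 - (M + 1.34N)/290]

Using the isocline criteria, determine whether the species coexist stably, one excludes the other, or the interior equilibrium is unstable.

Compare the nullcline intercepts: K1/α12 = 409/1.8 = 227 < K2 = 290; K2/α21 = 290/1.34 = 216 < K1 = 409.
Since both are reversed, neither can invade when rare; the interior point is a saddle.

unstable coexistence (outcome depends on initial conditions)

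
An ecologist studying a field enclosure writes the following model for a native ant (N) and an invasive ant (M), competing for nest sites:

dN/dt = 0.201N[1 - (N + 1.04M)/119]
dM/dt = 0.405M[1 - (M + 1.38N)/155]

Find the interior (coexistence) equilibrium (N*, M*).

N* ≈ 97, M* ≈ 21.2

Setting both brackets to zero gives the nullclines N + 1.04M = 119 and 1.38N + M = 155.
Substituting M = 155 - 1.38N into the first: N(1 - 1.04·1.38) = 119 - 1.04·155.
So N* = -42.2/-0.435 = 97, and then M* = 155 - 1.38·97 = 21.2.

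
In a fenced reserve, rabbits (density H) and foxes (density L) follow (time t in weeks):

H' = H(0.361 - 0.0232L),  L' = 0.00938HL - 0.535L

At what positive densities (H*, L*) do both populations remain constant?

Set dL/dt = 0 with L > 0: 0.00938H - 0.535 = 0, so H* = 0.535/0.00938 = 57.
Set dH/dt = 0 with H > 0: 0.361 - 0.0232L = 0, so L* = 0.361/0.0232 = 15.6.

H* ≈ 57, L* ≈ 15.6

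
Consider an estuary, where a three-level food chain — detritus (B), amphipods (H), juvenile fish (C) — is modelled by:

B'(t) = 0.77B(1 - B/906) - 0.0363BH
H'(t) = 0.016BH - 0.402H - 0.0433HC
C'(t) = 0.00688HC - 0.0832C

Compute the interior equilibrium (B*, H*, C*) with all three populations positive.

From dC/dt = 0: 0.00688H* = 0.0832, so H* = 12.1.
From dB/dt = 0: 0.77(1 - B*/906) = 0.0363·12.1, giving B* = 906·(1 - 0.57) = 389.
From dH/dt = 0: 0.016·389 - 0.402 = 0.0433C*, so C* = 5.83/0.0433 = 135.

B* ≈ 389, H* ≈ 12.1, C* ≈ 135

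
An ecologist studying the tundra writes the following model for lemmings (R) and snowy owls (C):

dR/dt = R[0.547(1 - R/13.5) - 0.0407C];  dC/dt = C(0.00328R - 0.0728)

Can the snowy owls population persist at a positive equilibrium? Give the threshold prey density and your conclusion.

The predator equation gives dC/dt > 0 only when R > 0.0728/0.00328 = 22.2.
Without the predator, R → K = 13.5. Since 13.5 < 22.2, the predator cannot invade.

Threshold R = 22.2; K < 22.2, so no, the predator goes extinct.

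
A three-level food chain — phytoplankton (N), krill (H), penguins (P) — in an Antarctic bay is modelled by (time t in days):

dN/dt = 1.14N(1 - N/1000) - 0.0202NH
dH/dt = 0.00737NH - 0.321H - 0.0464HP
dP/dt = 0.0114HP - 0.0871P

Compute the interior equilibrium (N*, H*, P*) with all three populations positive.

N* ≈ 865, H* ≈ 7.64, P* ≈ 130

From dP/dt = 0: 0.0114H* = 0.0871, so H* = 7.64.
From dN/dt = 0: 1.14(1 - N*/1000) = 0.0202·7.64, giving N* = 1000·(1 - 0.135) = 865.
From dH/dt = 0: 0.00737·865 - 0.321 = 0.0464P*, so P* = 6.05/0.0464 = 130.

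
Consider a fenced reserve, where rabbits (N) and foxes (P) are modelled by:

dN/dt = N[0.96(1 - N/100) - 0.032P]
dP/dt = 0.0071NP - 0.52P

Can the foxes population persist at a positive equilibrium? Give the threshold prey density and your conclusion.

The predator equation gives dP/dt > 0 only when N > 0.52/0.0071 = 73.2.
Without the predator, N → K = 100. Since 100 > 73.2, the predator can invade and persist.

Threshold N = 73.2; K > 73.2, so yes, the predator persists.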